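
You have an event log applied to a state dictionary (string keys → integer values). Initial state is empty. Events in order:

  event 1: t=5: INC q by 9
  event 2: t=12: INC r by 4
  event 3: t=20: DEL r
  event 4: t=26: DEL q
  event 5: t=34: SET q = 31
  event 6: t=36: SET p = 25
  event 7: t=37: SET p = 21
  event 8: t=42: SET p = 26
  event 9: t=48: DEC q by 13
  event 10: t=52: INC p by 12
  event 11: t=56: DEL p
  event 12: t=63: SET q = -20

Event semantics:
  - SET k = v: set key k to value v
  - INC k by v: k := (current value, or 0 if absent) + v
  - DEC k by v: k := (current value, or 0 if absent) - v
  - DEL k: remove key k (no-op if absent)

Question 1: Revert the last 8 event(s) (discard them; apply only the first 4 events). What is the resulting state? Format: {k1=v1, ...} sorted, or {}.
Answer: {}

Derivation:
Keep first 4 events (discard last 8):
  after event 1 (t=5: INC q by 9): {q=9}
  after event 2 (t=12: INC r by 4): {q=9, r=4}
  after event 3 (t=20: DEL r): {q=9}
  after event 4 (t=26: DEL q): {}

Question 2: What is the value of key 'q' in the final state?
Track key 'q' through all 12 events:
  event 1 (t=5: INC q by 9): q (absent) -> 9
  event 2 (t=12: INC r by 4): q unchanged
  event 3 (t=20: DEL r): q unchanged
  event 4 (t=26: DEL q): q 9 -> (absent)
  event 5 (t=34: SET q = 31): q (absent) -> 31
  event 6 (t=36: SET p = 25): q unchanged
  event 7 (t=37: SET p = 21): q unchanged
  event 8 (t=42: SET p = 26): q unchanged
  event 9 (t=48: DEC q by 13): q 31 -> 18
  event 10 (t=52: INC p by 12): q unchanged
  event 11 (t=56: DEL p): q unchanged
  event 12 (t=63: SET q = -20): q 18 -> -20
Final: q = -20

Answer: -20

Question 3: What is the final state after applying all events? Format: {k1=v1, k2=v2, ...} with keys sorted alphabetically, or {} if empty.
  after event 1 (t=5: INC q by 9): {q=9}
  after event 2 (t=12: INC r by 4): {q=9, r=4}
  after event 3 (t=20: DEL r): {q=9}
  after event 4 (t=26: DEL q): {}
  after event 5 (t=34: SET q = 31): {q=31}
  after event 6 (t=36: SET p = 25): {p=25, q=31}
  after event 7 (t=37: SET p = 21): {p=21, q=31}
  after event 8 (t=42: SET p = 26): {p=26, q=31}
  after event 9 (t=48: DEC q by 13): {p=26, q=18}
  after event 10 (t=52: INC p by 12): {p=38, q=18}
  after event 11 (t=56: DEL p): {q=18}
  after event 12 (t=63: SET q = -20): {q=-20}

Answer: {q=-20}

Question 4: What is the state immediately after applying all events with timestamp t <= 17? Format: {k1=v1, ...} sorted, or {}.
Answer: {q=9, r=4}

Derivation:
Apply events with t <= 17 (2 events):
  after event 1 (t=5: INC q by 9): {q=9}
  after event 2 (t=12: INC r by 4): {q=9, r=4}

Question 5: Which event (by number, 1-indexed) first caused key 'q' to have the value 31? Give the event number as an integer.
Answer: 5

Derivation:
Looking for first event where q becomes 31:
  event 1: q = 9
  event 2: q = 9
  event 3: q = 9
  event 4: q = (absent)
  event 5: q (absent) -> 31  <-- first match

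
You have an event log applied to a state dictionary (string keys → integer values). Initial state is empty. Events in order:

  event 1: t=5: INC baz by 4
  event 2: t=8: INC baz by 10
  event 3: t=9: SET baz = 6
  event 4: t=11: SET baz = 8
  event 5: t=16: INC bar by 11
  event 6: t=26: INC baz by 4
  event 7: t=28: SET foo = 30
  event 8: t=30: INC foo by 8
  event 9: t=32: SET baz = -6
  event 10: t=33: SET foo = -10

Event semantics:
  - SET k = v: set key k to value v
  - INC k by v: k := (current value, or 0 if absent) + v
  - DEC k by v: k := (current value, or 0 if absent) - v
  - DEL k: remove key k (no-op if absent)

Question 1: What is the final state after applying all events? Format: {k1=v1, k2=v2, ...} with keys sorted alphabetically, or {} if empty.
Answer: {bar=11, baz=-6, foo=-10}

Derivation:
  after event 1 (t=5: INC baz by 4): {baz=4}
  after event 2 (t=8: INC baz by 10): {baz=14}
  after event 3 (t=9: SET baz = 6): {baz=6}
  after event 4 (t=11: SET baz = 8): {baz=8}
  after event 5 (t=16: INC bar by 11): {bar=11, baz=8}
  after event 6 (t=26: INC baz by 4): {bar=11, baz=12}
  after event 7 (t=28: SET foo = 30): {bar=11, baz=12, foo=30}
  after event 8 (t=30: INC foo by 8): {bar=11, baz=12, foo=38}
  after event 9 (t=32: SET baz = -6): {bar=11, baz=-6, foo=38}
  after event 10 (t=33: SET foo = -10): {bar=11, baz=-6, foo=-10}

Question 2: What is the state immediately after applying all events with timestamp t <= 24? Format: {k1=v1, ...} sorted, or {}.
Apply events with t <= 24 (5 events):
  after event 1 (t=5: INC baz by 4): {baz=4}
  after event 2 (t=8: INC baz by 10): {baz=14}
  after event 3 (t=9: SET baz = 6): {baz=6}
  after event 4 (t=11: SET baz = 8): {baz=8}
  after event 5 (t=16: INC bar by 11): {bar=11, baz=8}

Answer: {bar=11, baz=8}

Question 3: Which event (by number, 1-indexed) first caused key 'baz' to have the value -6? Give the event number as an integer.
Looking for first event where baz becomes -6:
  event 1: baz = 4
  event 2: baz = 14
  event 3: baz = 6
  event 4: baz = 8
  event 5: baz = 8
  event 6: baz = 12
  event 7: baz = 12
  event 8: baz = 12
  event 9: baz 12 -> -6  <-- first match

Answer: 9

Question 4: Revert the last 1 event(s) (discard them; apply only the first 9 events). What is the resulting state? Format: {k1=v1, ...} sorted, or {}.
Keep first 9 events (discard last 1):
  after event 1 (t=5: INC baz by 4): {baz=4}
  after event 2 (t=8: INC baz by 10): {baz=14}
  after event 3 (t=9: SET baz = 6): {baz=6}
  after event 4 (t=11: SET baz = 8): {baz=8}
  after event 5 (t=16: INC bar by 11): {bar=11, baz=8}
  after event 6 (t=26: INC baz by 4): {bar=11, baz=12}
  after event 7 (t=28: SET foo = 30): {bar=11, baz=12, foo=30}
  after event 8 (t=30: INC foo by 8): {bar=11, baz=12, foo=38}
  after event 9 (t=32: SET baz = -6): {bar=11, baz=-6, foo=38}

Answer: {bar=11, baz=-6, foo=38}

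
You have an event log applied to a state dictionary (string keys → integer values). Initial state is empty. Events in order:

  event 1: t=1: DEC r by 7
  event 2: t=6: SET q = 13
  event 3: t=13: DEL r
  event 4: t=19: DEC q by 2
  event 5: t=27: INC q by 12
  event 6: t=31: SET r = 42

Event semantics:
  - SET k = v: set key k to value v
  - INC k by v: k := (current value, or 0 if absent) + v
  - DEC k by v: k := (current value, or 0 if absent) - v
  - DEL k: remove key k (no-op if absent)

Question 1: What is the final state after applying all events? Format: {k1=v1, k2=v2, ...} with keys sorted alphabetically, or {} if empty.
Answer: {q=23, r=42}

Derivation:
  after event 1 (t=1: DEC r by 7): {r=-7}
  after event 2 (t=6: SET q = 13): {q=13, r=-7}
  after event 3 (t=13: DEL r): {q=13}
  after event 4 (t=19: DEC q by 2): {q=11}
  after event 5 (t=27: INC q by 12): {q=23}
  after event 6 (t=31: SET r = 42): {q=23, r=42}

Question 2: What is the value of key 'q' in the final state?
Track key 'q' through all 6 events:
  event 1 (t=1: DEC r by 7): q unchanged
  event 2 (t=6: SET q = 13): q (absent) -> 13
  event 3 (t=13: DEL r): q unchanged
  event 4 (t=19: DEC q by 2): q 13 -> 11
  event 5 (t=27: INC q by 12): q 11 -> 23
  event 6 (t=31: SET r = 42): q unchanged
Final: q = 23

Answer: 23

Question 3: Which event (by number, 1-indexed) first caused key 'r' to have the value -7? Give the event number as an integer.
Answer: 1

Derivation:
Looking for first event where r becomes -7:
  event 1: r (absent) -> -7  <-- first match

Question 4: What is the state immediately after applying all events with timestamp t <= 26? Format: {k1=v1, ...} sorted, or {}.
Answer: {q=11}

Derivation:
Apply events with t <= 26 (4 events):
  after event 1 (t=1: DEC r by 7): {r=-7}
  after event 2 (t=6: SET q = 13): {q=13, r=-7}
  after event 3 (t=13: DEL r): {q=13}
  after event 4 (t=19: DEC q by 2): {q=11}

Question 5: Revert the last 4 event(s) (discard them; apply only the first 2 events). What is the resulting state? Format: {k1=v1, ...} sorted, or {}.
Answer: {q=13, r=-7}

Derivation:
Keep first 2 events (discard last 4):
  after event 1 (t=1: DEC r by 7): {r=-7}
  after event 2 (t=6: SET q = 13): {q=13, r=-7}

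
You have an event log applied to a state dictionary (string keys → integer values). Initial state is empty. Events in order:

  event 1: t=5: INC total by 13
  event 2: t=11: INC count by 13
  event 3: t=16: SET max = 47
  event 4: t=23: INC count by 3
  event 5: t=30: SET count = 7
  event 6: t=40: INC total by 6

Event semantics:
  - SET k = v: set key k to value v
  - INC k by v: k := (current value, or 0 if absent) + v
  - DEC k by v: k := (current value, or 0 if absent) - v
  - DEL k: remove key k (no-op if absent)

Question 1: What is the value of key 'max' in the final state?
Track key 'max' through all 6 events:
  event 1 (t=5: INC total by 13): max unchanged
  event 2 (t=11: INC count by 13): max unchanged
  event 3 (t=16: SET max = 47): max (absent) -> 47
  event 4 (t=23: INC count by 3): max unchanged
  event 5 (t=30: SET count = 7): max unchanged
  event 6 (t=40: INC total by 6): max unchanged
Final: max = 47

Answer: 47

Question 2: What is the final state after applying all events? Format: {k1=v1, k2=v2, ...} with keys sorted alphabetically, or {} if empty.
  after event 1 (t=5: INC total by 13): {total=13}
  after event 2 (t=11: INC count by 13): {count=13, total=13}
  after event 3 (t=16: SET max = 47): {count=13, max=47, total=13}
  after event 4 (t=23: INC count by 3): {count=16, max=47, total=13}
  after event 5 (t=30: SET count = 7): {count=7, max=47, total=13}
  after event 6 (t=40: INC total by 6): {count=7, max=47, total=19}

Answer: {count=7, max=47, total=19}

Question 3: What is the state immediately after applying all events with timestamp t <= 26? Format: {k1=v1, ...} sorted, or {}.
Answer: {count=16, max=47, total=13}

Derivation:
Apply events with t <= 26 (4 events):
  after event 1 (t=5: INC total by 13): {total=13}
  after event 2 (t=11: INC count by 13): {count=13, total=13}
  after event 3 (t=16: SET max = 47): {count=13, max=47, total=13}
  after event 4 (t=23: INC count by 3): {count=16, max=47, total=13}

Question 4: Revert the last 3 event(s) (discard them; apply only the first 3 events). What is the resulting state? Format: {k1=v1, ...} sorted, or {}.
Keep first 3 events (discard last 3):
  after event 1 (t=5: INC total by 13): {total=13}
  after event 2 (t=11: INC count by 13): {count=13, total=13}
  after event 3 (t=16: SET max = 47): {count=13, max=47, total=13}

Answer: {count=13, max=47, total=13}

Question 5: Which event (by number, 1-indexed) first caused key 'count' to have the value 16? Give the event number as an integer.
Answer: 4

Derivation:
Looking for first event where count becomes 16:
  event 2: count = 13
  event 3: count = 13
  event 4: count 13 -> 16  <-- first match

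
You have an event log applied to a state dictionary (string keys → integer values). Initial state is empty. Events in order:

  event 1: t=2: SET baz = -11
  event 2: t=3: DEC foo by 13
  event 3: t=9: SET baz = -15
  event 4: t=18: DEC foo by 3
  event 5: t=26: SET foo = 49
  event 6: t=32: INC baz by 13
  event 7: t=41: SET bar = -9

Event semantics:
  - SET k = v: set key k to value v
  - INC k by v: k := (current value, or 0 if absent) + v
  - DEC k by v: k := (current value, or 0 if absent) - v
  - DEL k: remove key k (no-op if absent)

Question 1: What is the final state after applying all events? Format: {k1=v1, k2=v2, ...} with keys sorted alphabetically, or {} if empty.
Answer: {bar=-9, baz=-2, foo=49}

Derivation:
  after event 1 (t=2: SET baz = -11): {baz=-11}
  after event 2 (t=3: DEC foo by 13): {baz=-11, foo=-13}
  after event 3 (t=9: SET baz = -15): {baz=-15, foo=-13}
  after event 4 (t=18: DEC foo by 3): {baz=-15, foo=-16}
  after event 5 (t=26: SET foo = 49): {baz=-15, foo=49}
  after event 6 (t=32: INC baz by 13): {baz=-2, foo=49}
  after event 7 (t=41: SET bar = -9): {bar=-9, baz=-2, foo=49}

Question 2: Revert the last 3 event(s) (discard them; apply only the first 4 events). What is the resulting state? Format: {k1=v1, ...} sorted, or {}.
Keep first 4 events (discard last 3):
  after event 1 (t=2: SET baz = -11): {baz=-11}
  after event 2 (t=3: DEC foo by 13): {baz=-11, foo=-13}
  after event 3 (t=9: SET baz = -15): {baz=-15, foo=-13}
  after event 4 (t=18: DEC foo by 3): {baz=-15, foo=-16}

Answer: {baz=-15, foo=-16}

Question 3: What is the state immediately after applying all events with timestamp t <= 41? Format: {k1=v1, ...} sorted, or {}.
Apply events with t <= 41 (7 events):
  after event 1 (t=2: SET baz = -11): {baz=-11}
  after event 2 (t=3: DEC foo by 13): {baz=-11, foo=-13}
  after event 3 (t=9: SET baz = -15): {baz=-15, foo=-13}
  after event 4 (t=18: DEC foo by 3): {baz=-15, foo=-16}
  after event 5 (t=26: SET foo = 49): {baz=-15, foo=49}
  after event 6 (t=32: INC baz by 13): {baz=-2, foo=49}
  after event 7 (t=41: SET bar = -9): {bar=-9, baz=-2, foo=49}

Answer: {bar=-9, baz=-2, foo=49}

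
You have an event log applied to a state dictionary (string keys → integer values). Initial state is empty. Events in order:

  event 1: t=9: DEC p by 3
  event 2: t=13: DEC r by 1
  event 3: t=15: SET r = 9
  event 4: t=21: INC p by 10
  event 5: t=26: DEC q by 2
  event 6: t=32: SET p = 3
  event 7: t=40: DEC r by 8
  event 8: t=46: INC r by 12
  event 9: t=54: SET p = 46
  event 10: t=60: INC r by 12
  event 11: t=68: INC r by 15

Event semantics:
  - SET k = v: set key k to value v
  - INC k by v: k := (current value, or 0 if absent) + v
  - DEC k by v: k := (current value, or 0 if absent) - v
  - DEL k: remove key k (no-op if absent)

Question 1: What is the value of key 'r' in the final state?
Track key 'r' through all 11 events:
  event 1 (t=9: DEC p by 3): r unchanged
  event 2 (t=13: DEC r by 1): r (absent) -> -1
  event 3 (t=15: SET r = 9): r -1 -> 9
  event 4 (t=21: INC p by 10): r unchanged
  event 5 (t=26: DEC q by 2): r unchanged
  event 6 (t=32: SET p = 3): r unchanged
  event 7 (t=40: DEC r by 8): r 9 -> 1
  event 8 (t=46: INC r by 12): r 1 -> 13
  event 9 (t=54: SET p = 46): r unchanged
  event 10 (t=60: INC r by 12): r 13 -> 25
  event 11 (t=68: INC r by 15): r 25 -> 40
Final: r = 40

Answer: 40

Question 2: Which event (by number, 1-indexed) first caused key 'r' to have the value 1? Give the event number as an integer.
Looking for first event where r becomes 1:
  event 2: r = -1
  event 3: r = 9
  event 4: r = 9
  event 5: r = 9
  event 6: r = 9
  event 7: r 9 -> 1  <-- first match

Answer: 7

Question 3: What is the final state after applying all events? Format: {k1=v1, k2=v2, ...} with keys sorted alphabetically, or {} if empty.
  after event 1 (t=9: DEC p by 3): {p=-3}
  after event 2 (t=13: DEC r by 1): {p=-3, r=-1}
  after event 3 (t=15: SET r = 9): {p=-3, r=9}
  after event 4 (t=21: INC p by 10): {p=7, r=9}
  after event 5 (t=26: DEC q by 2): {p=7, q=-2, r=9}
  after event 6 (t=32: SET p = 3): {p=3, q=-2, r=9}
  after event 7 (t=40: DEC r by 8): {p=3, q=-2, r=1}
  after event 8 (t=46: INC r by 12): {p=3, q=-2, r=13}
  after event 9 (t=54: SET p = 46): {p=46, q=-2, r=13}
  after event 10 (t=60: INC r by 12): {p=46, q=-2, r=25}
  after event 11 (t=68: INC r by 15): {p=46, q=-2, r=40}

Answer: {p=46, q=-2, r=40}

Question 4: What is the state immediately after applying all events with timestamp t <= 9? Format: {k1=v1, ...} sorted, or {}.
Answer: {p=-3}

Derivation:
Apply events with t <= 9 (1 events):
  after event 1 (t=9: DEC p by 3): {p=-3}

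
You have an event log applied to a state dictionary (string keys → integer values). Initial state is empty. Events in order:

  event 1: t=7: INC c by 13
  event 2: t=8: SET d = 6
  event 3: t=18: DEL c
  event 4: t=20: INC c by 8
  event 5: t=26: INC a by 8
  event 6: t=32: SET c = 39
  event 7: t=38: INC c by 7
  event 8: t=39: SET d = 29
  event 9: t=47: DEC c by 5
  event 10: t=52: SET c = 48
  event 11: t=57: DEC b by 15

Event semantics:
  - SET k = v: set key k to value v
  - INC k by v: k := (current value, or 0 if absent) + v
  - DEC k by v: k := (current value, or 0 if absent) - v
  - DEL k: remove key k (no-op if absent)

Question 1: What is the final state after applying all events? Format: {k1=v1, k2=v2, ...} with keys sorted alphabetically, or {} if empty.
Answer: {a=8, b=-15, c=48, d=29}

Derivation:
  after event 1 (t=7: INC c by 13): {c=13}
  after event 2 (t=8: SET d = 6): {c=13, d=6}
  after event 3 (t=18: DEL c): {d=6}
  after event 4 (t=20: INC c by 8): {c=8, d=6}
  after event 5 (t=26: INC a by 8): {a=8, c=8, d=6}
  after event 6 (t=32: SET c = 39): {a=8, c=39, d=6}
  after event 7 (t=38: INC c by 7): {a=8, c=46, d=6}
  after event 8 (t=39: SET d = 29): {a=8, c=46, d=29}
  after event 9 (t=47: DEC c by 5): {a=8, c=41, d=29}
  after event 10 (t=52: SET c = 48): {a=8, c=48, d=29}
  after event 11 (t=57: DEC b by 15): {a=8, b=-15, c=48, d=29}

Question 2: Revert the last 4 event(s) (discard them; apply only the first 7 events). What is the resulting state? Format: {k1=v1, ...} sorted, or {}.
Answer: {a=8, c=46, d=6}

Derivation:
Keep first 7 events (discard last 4):
  after event 1 (t=7: INC c by 13): {c=13}
  after event 2 (t=8: SET d = 6): {c=13, d=6}
  after event 3 (t=18: DEL c): {d=6}
  after event 4 (t=20: INC c by 8): {c=8, d=6}
  after event 5 (t=26: INC a by 8): {a=8, c=8, d=6}
  after event 6 (t=32: SET c = 39): {a=8, c=39, d=6}
  after event 7 (t=38: INC c by 7): {a=8, c=46, d=6}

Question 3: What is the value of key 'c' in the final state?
Track key 'c' through all 11 events:
  event 1 (t=7: INC c by 13): c (absent) -> 13
  event 2 (t=8: SET d = 6): c unchanged
  event 3 (t=18: DEL c): c 13 -> (absent)
  event 4 (t=20: INC c by 8): c (absent) -> 8
  event 5 (t=26: INC a by 8): c unchanged
  event 6 (t=32: SET c = 39): c 8 -> 39
  event 7 (t=38: INC c by 7): c 39 -> 46
  event 8 (t=39: SET d = 29): c unchanged
  event 9 (t=47: DEC c by 5): c 46 -> 41
  event 10 (t=52: SET c = 48): c 41 -> 48
  event 11 (t=57: DEC b by 15): c unchanged
Final: c = 48

Answer: 48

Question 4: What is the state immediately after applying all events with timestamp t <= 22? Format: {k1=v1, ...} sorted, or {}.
Answer: {c=8, d=6}

Derivation:
Apply events with t <= 22 (4 events):
  after event 1 (t=7: INC c by 13): {c=13}
  after event 2 (t=8: SET d = 6): {c=13, d=6}
  after event 3 (t=18: DEL c): {d=6}
  after event 4 (t=20: INC c by 8): {c=8, d=6}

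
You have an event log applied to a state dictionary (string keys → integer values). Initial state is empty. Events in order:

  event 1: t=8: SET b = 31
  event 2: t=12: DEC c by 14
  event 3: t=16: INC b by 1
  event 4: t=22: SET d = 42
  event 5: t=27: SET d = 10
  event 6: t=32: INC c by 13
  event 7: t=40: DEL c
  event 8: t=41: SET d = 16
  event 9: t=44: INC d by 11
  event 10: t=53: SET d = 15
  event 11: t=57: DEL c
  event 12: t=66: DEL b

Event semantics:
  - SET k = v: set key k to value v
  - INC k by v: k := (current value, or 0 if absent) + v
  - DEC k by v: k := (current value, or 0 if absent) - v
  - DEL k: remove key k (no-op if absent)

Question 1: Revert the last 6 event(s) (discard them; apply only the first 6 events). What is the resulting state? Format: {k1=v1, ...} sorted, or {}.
Answer: {b=32, c=-1, d=10}

Derivation:
Keep first 6 events (discard last 6):
  after event 1 (t=8: SET b = 31): {b=31}
  after event 2 (t=12: DEC c by 14): {b=31, c=-14}
  after event 3 (t=16: INC b by 1): {b=32, c=-14}
  after event 4 (t=22: SET d = 42): {b=32, c=-14, d=42}
  after event 5 (t=27: SET d = 10): {b=32, c=-14, d=10}
  after event 6 (t=32: INC c by 13): {b=32, c=-1, d=10}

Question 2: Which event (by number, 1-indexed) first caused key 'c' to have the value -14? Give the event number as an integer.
Looking for first event where c becomes -14:
  event 2: c (absent) -> -14  <-- first match

Answer: 2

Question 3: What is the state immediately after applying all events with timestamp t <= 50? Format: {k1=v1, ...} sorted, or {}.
Apply events with t <= 50 (9 events):
  after event 1 (t=8: SET b = 31): {b=31}
  after event 2 (t=12: DEC c by 14): {b=31, c=-14}
  after event 3 (t=16: INC b by 1): {b=32, c=-14}
  after event 4 (t=22: SET d = 42): {b=32, c=-14, d=42}
  after event 5 (t=27: SET d = 10): {b=32, c=-14, d=10}
  after event 6 (t=32: INC c by 13): {b=32, c=-1, d=10}
  after event 7 (t=40: DEL c): {b=32, d=10}
  after event 8 (t=41: SET d = 16): {b=32, d=16}
  after event 9 (t=44: INC d by 11): {b=32, d=27}

Answer: {b=32, d=27}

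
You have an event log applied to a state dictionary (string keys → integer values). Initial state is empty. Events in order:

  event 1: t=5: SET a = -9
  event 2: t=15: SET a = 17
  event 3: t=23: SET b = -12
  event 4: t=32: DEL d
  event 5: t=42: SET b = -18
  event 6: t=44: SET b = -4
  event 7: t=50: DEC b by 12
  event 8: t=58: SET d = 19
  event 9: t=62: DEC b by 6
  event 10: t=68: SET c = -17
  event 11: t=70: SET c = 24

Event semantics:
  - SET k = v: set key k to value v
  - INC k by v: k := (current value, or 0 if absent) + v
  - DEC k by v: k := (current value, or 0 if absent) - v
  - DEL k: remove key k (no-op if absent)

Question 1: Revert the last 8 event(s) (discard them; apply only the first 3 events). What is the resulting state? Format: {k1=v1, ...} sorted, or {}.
Answer: {a=17, b=-12}

Derivation:
Keep first 3 events (discard last 8):
  after event 1 (t=5: SET a = -9): {a=-9}
  after event 2 (t=15: SET a = 17): {a=17}
  after event 3 (t=23: SET b = -12): {a=17, b=-12}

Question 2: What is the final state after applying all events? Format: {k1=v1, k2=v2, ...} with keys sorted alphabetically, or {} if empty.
  after event 1 (t=5: SET a = -9): {a=-9}
  after event 2 (t=15: SET a = 17): {a=17}
  after event 3 (t=23: SET b = -12): {a=17, b=-12}
  after event 4 (t=32: DEL d): {a=17, b=-12}
  after event 5 (t=42: SET b = -18): {a=17, b=-18}
  after event 6 (t=44: SET b = -4): {a=17, b=-4}
  after event 7 (t=50: DEC b by 12): {a=17, b=-16}
  after event 8 (t=58: SET d = 19): {a=17, b=-16, d=19}
  after event 9 (t=62: DEC b by 6): {a=17, b=-22, d=19}
  after event 10 (t=68: SET c = -17): {a=17, b=-22, c=-17, d=19}
  after event 11 (t=70: SET c = 24): {a=17, b=-22, c=24, d=19}

Answer: {a=17, b=-22, c=24, d=19}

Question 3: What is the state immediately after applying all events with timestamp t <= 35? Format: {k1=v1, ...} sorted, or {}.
Apply events with t <= 35 (4 events):
  after event 1 (t=5: SET a = -9): {a=-9}
  after event 2 (t=15: SET a = 17): {a=17}
  after event 3 (t=23: SET b = -12): {a=17, b=-12}
  after event 4 (t=32: DEL d): {a=17, b=-12}

Answer: {a=17, b=-12}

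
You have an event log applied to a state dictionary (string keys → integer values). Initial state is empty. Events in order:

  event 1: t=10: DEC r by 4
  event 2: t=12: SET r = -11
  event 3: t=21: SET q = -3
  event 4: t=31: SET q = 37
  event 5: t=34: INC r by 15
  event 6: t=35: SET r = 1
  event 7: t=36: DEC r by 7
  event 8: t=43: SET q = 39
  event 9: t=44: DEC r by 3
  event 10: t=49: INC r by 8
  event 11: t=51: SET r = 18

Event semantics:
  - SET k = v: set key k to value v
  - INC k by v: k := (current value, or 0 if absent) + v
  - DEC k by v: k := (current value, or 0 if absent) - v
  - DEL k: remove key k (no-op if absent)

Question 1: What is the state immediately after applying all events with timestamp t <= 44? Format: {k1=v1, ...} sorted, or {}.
Answer: {q=39, r=-9}

Derivation:
Apply events with t <= 44 (9 events):
  after event 1 (t=10: DEC r by 4): {r=-4}
  after event 2 (t=12: SET r = -11): {r=-11}
  after event 3 (t=21: SET q = -3): {q=-3, r=-11}
  after event 4 (t=31: SET q = 37): {q=37, r=-11}
  after event 5 (t=34: INC r by 15): {q=37, r=4}
  after event 6 (t=35: SET r = 1): {q=37, r=1}
  after event 7 (t=36: DEC r by 7): {q=37, r=-6}
  after event 8 (t=43: SET q = 39): {q=39, r=-6}
  after event 9 (t=44: DEC r by 3): {q=39, r=-9}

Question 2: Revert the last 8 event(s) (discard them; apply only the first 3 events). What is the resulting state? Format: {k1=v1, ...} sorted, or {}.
Keep first 3 events (discard last 8):
  after event 1 (t=10: DEC r by 4): {r=-4}
  after event 2 (t=12: SET r = -11): {r=-11}
  after event 3 (t=21: SET q = -3): {q=-3, r=-11}

Answer: {q=-3, r=-11}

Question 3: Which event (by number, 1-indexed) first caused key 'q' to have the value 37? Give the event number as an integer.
Answer: 4

Derivation:
Looking for first event where q becomes 37:
  event 3: q = -3
  event 4: q -3 -> 37  <-- first match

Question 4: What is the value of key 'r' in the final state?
Answer: 18

Derivation:
Track key 'r' through all 11 events:
  event 1 (t=10: DEC r by 4): r (absent) -> -4
  event 2 (t=12: SET r = -11): r -4 -> -11
  event 3 (t=21: SET q = -3): r unchanged
  event 4 (t=31: SET q = 37): r unchanged
  event 5 (t=34: INC r by 15): r -11 -> 4
  event 6 (t=35: SET r = 1): r 4 -> 1
  event 7 (t=36: DEC r by 7): r 1 -> -6
  event 8 (t=43: SET q = 39): r unchanged
  event 9 (t=44: DEC r by 3): r -6 -> -9
  event 10 (t=49: INC r by 8): r -9 -> -1
  event 11 (t=51: SET r = 18): r -1 -> 18
Final: r = 18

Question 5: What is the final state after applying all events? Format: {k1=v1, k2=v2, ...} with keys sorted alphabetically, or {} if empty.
Answer: {q=39, r=18}

Derivation:
  after event 1 (t=10: DEC r by 4): {r=-4}
  after event 2 (t=12: SET r = -11): {r=-11}
  after event 3 (t=21: SET q = -3): {q=-3, r=-11}
  after event 4 (t=31: SET q = 37): {q=37, r=-11}
  after event 5 (t=34: INC r by 15): {q=37, r=4}
  after event 6 (t=35: SET r = 1): {q=37, r=1}
  after event 7 (t=36: DEC r by 7): {q=37, r=-6}
  after event 8 (t=43: SET q = 39): {q=39, r=-6}
  after event 9 (t=44: DEC r by 3): {q=39, r=-9}
  after event 10 (t=49: INC r by 8): {q=39, r=-1}
  after event 11 (t=51: SET r = 18): {q=39, r=18}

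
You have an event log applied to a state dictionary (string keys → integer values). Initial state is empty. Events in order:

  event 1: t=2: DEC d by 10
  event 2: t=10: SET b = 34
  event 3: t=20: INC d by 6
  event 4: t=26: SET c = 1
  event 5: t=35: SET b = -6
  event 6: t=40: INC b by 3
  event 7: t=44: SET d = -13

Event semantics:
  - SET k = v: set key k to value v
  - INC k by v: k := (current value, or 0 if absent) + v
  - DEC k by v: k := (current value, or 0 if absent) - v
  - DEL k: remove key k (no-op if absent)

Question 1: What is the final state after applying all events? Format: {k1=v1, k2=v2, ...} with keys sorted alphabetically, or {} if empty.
Answer: {b=-3, c=1, d=-13}

Derivation:
  after event 1 (t=2: DEC d by 10): {d=-10}
  after event 2 (t=10: SET b = 34): {b=34, d=-10}
  after event 3 (t=20: INC d by 6): {b=34, d=-4}
  after event 4 (t=26: SET c = 1): {b=34, c=1, d=-4}
  after event 5 (t=35: SET b = -6): {b=-6, c=1, d=-4}
  after event 6 (t=40: INC b by 3): {b=-3, c=1, d=-4}
  after event 7 (t=44: SET d = -13): {b=-3, c=1, d=-13}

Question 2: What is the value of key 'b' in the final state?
Track key 'b' through all 7 events:
  event 1 (t=2: DEC d by 10): b unchanged
  event 2 (t=10: SET b = 34): b (absent) -> 34
  event 3 (t=20: INC d by 6): b unchanged
  event 4 (t=26: SET c = 1): b unchanged
  event 5 (t=35: SET b = -6): b 34 -> -6
  event 6 (t=40: INC b by 3): b -6 -> -3
  event 7 (t=44: SET d = -13): b unchanged
Final: b = -3

Answer: -3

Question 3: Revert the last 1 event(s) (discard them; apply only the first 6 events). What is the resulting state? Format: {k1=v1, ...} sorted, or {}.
Keep first 6 events (discard last 1):
  after event 1 (t=2: DEC d by 10): {d=-10}
  after event 2 (t=10: SET b = 34): {b=34, d=-10}
  after event 3 (t=20: INC d by 6): {b=34, d=-4}
  after event 4 (t=26: SET c = 1): {b=34, c=1, d=-4}
  after event 5 (t=35: SET b = -6): {b=-6, c=1, d=-4}
  after event 6 (t=40: INC b by 3): {b=-3, c=1, d=-4}

Answer: {b=-3, c=1, d=-4}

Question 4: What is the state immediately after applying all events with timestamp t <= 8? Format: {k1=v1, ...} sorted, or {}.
Answer: {d=-10}

Derivation:
Apply events with t <= 8 (1 events):
  after event 1 (t=2: DEC d by 10): {d=-10}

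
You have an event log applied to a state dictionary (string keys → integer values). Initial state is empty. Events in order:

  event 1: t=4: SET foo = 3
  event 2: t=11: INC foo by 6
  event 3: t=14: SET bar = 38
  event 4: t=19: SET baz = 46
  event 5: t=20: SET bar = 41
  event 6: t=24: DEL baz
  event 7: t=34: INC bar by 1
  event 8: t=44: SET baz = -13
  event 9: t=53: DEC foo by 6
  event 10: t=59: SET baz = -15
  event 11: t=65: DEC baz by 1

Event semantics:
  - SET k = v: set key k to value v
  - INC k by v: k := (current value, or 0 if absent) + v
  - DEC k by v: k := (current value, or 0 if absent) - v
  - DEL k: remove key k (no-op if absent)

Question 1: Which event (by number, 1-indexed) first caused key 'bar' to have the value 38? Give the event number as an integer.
Looking for first event where bar becomes 38:
  event 3: bar (absent) -> 38  <-- first match

Answer: 3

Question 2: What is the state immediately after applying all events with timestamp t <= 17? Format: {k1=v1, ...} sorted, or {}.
Apply events with t <= 17 (3 events):
  after event 1 (t=4: SET foo = 3): {foo=3}
  after event 2 (t=11: INC foo by 6): {foo=9}
  after event 3 (t=14: SET bar = 38): {bar=38, foo=9}

Answer: {bar=38, foo=9}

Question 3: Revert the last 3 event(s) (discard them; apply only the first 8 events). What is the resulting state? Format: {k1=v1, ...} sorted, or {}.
Keep first 8 events (discard last 3):
  after event 1 (t=4: SET foo = 3): {foo=3}
  after event 2 (t=11: INC foo by 6): {foo=9}
  after event 3 (t=14: SET bar = 38): {bar=38, foo=9}
  after event 4 (t=19: SET baz = 46): {bar=38, baz=46, foo=9}
  after event 5 (t=20: SET bar = 41): {bar=41, baz=46, foo=9}
  after event 6 (t=24: DEL baz): {bar=41, foo=9}
  after event 7 (t=34: INC bar by 1): {bar=42, foo=9}
  after event 8 (t=44: SET baz = -13): {bar=42, baz=-13, foo=9}

Answer: {bar=42, baz=-13, foo=9}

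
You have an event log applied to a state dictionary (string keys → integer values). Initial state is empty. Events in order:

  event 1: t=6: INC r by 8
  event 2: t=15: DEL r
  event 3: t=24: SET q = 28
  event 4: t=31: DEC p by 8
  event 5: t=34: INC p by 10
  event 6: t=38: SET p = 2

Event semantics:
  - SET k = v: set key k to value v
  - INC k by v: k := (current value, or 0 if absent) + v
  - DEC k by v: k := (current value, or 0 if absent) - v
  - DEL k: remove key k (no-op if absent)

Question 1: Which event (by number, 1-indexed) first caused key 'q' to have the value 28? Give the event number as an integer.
Answer: 3

Derivation:
Looking for first event where q becomes 28:
  event 3: q (absent) -> 28  <-- first match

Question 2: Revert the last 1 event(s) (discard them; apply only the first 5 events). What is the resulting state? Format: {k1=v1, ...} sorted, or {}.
Answer: {p=2, q=28}

Derivation:
Keep first 5 events (discard last 1):
  after event 1 (t=6: INC r by 8): {r=8}
  after event 2 (t=15: DEL r): {}
  after event 3 (t=24: SET q = 28): {q=28}
  after event 4 (t=31: DEC p by 8): {p=-8, q=28}
  after event 5 (t=34: INC p by 10): {p=2, q=28}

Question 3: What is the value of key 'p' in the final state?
Track key 'p' through all 6 events:
  event 1 (t=6: INC r by 8): p unchanged
  event 2 (t=15: DEL r): p unchanged
  event 3 (t=24: SET q = 28): p unchanged
  event 4 (t=31: DEC p by 8): p (absent) -> -8
  event 5 (t=34: INC p by 10): p -8 -> 2
  event 6 (t=38: SET p = 2): p 2 -> 2
Final: p = 2

Answer: 2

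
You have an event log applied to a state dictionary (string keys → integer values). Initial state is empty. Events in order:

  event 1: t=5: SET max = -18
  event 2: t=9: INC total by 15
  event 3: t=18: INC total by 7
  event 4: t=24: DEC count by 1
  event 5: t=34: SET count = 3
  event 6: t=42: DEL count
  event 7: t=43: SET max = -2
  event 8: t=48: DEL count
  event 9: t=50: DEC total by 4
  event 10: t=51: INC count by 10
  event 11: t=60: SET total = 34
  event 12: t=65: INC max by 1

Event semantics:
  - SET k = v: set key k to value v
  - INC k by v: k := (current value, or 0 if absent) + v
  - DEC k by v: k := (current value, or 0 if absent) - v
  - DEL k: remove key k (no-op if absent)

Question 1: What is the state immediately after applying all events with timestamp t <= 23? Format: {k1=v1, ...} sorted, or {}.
Answer: {max=-18, total=22}

Derivation:
Apply events with t <= 23 (3 events):
  after event 1 (t=5: SET max = -18): {max=-18}
  after event 2 (t=9: INC total by 15): {max=-18, total=15}
  after event 3 (t=18: INC total by 7): {max=-18, total=22}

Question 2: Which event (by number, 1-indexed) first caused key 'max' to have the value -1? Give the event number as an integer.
Looking for first event where max becomes -1:
  event 1: max = -18
  event 2: max = -18
  event 3: max = -18
  event 4: max = -18
  event 5: max = -18
  event 6: max = -18
  event 7: max = -2
  event 8: max = -2
  event 9: max = -2
  event 10: max = -2
  event 11: max = -2
  event 12: max -2 -> -1  <-- first match

Answer: 12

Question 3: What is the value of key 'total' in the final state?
Track key 'total' through all 12 events:
  event 1 (t=5: SET max = -18): total unchanged
  event 2 (t=9: INC total by 15): total (absent) -> 15
  event 3 (t=18: INC total by 7): total 15 -> 22
  event 4 (t=24: DEC count by 1): total unchanged
  event 5 (t=34: SET count = 3): total unchanged
  event 6 (t=42: DEL count): total unchanged
  event 7 (t=43: SET max = -2): total unchanged
  event 8 (t=48: DEL count): total unchanged
  event 9 (t=50: DEC total by 4): total 22 -> 18
  event 10 (t=51: INC count by 10): total unchanged
  event 11 (t=60: SET total = 34): total 18 -> 34
  event 12 (t=65: INC max by 1): total unchanged
Final: total = 34

Answer: 34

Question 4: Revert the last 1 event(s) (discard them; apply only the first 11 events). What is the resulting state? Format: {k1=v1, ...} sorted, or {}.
Keep first 11 events (discard last 1):
  after event 1 (t=5: SET max = -18): {max=-18}
  after event 2 (t=9: INC total by 15): {max=-18, total=15}
  after event 3 (t=18: INC total by 7): {max=-18, total=22}
  after event 4 (t=24: DEC count by 1): {count=-1, max=-18, total=22}
  after event 5 (t=34: SET count = 3): {count=3, max=-18, total=22}
  after event 6 (t=42: DEL count): {max=-18, total=22}
  after event 7 (t=43: SET max = -2): {max=-2, total=22}
  after event 8 (t=48: DEL count): {max=-2, total=22}
  after event 9 (t=50: DEC total by 4): {max=-2, total=18}
  after event 10 (t=51: INC count by 10): {count=10, max=-2, total=18}
  after event 11 (t=60: SET total = 34): {count=10, max=-2, total=34}

Answer: {count=10, max=-2, total=34}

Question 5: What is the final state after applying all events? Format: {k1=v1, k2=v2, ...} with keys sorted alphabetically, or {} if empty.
Answer: {count=10, max=-1, total=34}

Derivation:
  after event 1 (t=5: SET max = -18): {max=-18}
  after event 2 (t=9: INC total by 15): {max=-18, total=15}
  after event 3 (t=18: INC total by 7): {max=-18, total=22}
  after event 4 (t=24: DEC count by 1): {count=-1, max=-18, total=22}
  after event 5 (t=34: SET count = 3): {count=3, max=-18, total=22}
  after event 6 (t=42: DEL count): {max=-18, total=22}
  after event 7 (t=43: SET max = -2): {max=-2, total=22}
  after event 8 (t=48: DEL count): {max=-2, total=22}
  after event 9 (t=50: DEC total by 4): {max=-2, total=18}
  after event 10 (t=51: INC count by 10): {count=10, max=-2, total=18}
  after event 11 (t=60: SET total = 34): {count=10, max=-2, total=34}
  after event 12 (t=65: INC max by 1): {count=10, max=-1, total=34}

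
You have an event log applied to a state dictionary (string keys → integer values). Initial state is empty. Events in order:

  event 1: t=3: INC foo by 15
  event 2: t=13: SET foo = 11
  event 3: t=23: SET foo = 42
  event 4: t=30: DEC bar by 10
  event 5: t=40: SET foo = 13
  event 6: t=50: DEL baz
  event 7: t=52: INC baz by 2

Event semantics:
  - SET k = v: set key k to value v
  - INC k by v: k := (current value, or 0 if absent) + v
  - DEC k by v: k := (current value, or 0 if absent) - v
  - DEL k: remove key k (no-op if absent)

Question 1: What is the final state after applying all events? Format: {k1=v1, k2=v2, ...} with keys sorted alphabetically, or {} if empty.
  after event 1 (t=3: INC foo by 15): {foo=15}
  after event 2 (t=13: SET foo = 11): {foo=11}
  after event 3 (t=23: SET foo = 42): {foo=42}
  after event 4 (t=30: DEC bar by 10): {bar=-10, foo=42}
  after event 5 (t=40: SET foo = 13): {bar=-10, foo=13}
  after event 6 (t=50: DEL baz): {bar=-10, foo=13}
  after event 7 (t=52: INC baz by 2): {bar=-10, baz=2, foo=13}

Answer: {bar=-10, baz=2, foo=13}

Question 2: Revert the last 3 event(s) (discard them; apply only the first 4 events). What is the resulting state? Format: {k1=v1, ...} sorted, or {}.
Keep first 4 events (discard last 3):
  after event 1 (t=3: INC foo by 15): {foo=15}
  after event 2 (t=13: SET foo = 11): {foo=11}
  after event 3 (t=23: SET foo = 42): {foo=42}
  after event 4 (t=30: DEC bar by 10): {bar=-10, foo=42}

Answer: {bar=-10, foo=42}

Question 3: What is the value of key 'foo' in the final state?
Track key 'foo' through all 7 events:
  event 1 (t=3: INC foo by 15): foo (absent) -> 15
  event 2 (t=13: SET foo = 11): foo 15 -> 11
  event 3 (t=23: SET foo = 42): foo 11 -> 42
  event 4 (t=30: DEC bar by 10): foo unchanged
  event 5 (t=40: SET foo = 13): foo 42 -> 13
  event 6 (t=50: DEL baz): foo unchanged
  event 7 (t=52: INC baz by 2): foo unchanged
Final: foo = 13

Answer: 13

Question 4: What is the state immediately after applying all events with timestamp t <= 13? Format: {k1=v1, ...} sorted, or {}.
Answer: {foo=11}

Derivation:
Apply events with t <= 13 (2 events):
  after event 1 (t=3: INC foo by 15): {foo=15}
  after event 2 (t=13: SET foo = 11): {foo=11}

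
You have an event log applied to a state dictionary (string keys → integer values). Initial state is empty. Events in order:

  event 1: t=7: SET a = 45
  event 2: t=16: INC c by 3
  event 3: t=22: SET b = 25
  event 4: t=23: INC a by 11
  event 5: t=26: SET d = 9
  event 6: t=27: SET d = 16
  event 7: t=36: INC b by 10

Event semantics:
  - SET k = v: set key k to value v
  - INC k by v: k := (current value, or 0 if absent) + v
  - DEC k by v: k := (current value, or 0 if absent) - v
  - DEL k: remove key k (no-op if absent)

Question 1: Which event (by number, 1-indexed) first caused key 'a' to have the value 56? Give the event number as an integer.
Answer: 4

Derivation:
Looking for first event where a becomes 56:
  event 1: a = 45
  event 2: a = 45
  event 3: a = 45
  event 4: a 45 -> 56  <-- first match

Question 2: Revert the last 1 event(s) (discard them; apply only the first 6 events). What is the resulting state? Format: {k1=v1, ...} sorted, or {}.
Keep first 6 events (discard last 1):
  after event 1 (t=7: SET a = 45): {a=45}
  after event 2 (t=16: INC c by 3): {a=45, c=3}
  after event 3 (t=22: SET b = 25): {a=45, b=25, c=3}
  after event 4 (t=23: INC a by 11): {a=56, b=25, c=3}
  after event 5 (t=26: SET d = 9): {a=56, b=25, c=3, d=9}
  after event 6 (t=27: SET d = 16): {a=56, b=25, c=3, d=16}

Answer: {a=56, b=25, c=3, d=16}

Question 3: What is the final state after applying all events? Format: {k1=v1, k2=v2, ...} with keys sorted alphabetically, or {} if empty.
  after event 1 (t=7: SET a = 45): {a=45}
  after event 2 (t=16: INC c by 3): {a=45, c=3}
  after event 3 (t=22: SET b = 25): {a=45, b=25, c=3}
  after event 4 (t=23: INC a by 11): {a=56, b=25, c=3}
  after event 5 (t=26: SET d = 9): {a=56, b=25, c=3, d=9}
  after event 6 (t=27: SET d = 16): {a=56, b=25, c=3, d=16}
  after event 7 (t=36: INC b by 10): {a=56, b=35, c=3, d=16}

Answer: {a=56, b=35, c=3, d=16}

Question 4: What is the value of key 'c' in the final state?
Answer: 3

Derivation:
Track key 'c' through all 7 events:
  event 1 (t=7: SET a = 45): c unchanged
  event 2 (t=16: INC c by 3): c (absent) -> 3
  event 3 (t=22: SET b = 25): c unchanged
  event 4 (t=23: INC a by 11): c unchanged
  event 5 (t=26: SET d = 9): c unchanged
  event 6 (t=27: SET d = 16): c unchanged
  event 7 (t=36: INC b by 10): c unchanged
Final: c = 3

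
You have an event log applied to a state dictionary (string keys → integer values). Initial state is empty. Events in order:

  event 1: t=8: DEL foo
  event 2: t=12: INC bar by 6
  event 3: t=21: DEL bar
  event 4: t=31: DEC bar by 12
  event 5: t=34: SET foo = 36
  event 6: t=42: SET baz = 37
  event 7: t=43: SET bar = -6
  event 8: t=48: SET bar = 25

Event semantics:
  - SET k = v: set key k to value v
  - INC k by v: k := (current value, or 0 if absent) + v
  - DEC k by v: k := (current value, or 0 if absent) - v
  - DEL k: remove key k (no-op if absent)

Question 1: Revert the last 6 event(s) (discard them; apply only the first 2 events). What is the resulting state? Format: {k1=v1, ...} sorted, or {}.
Answer: {bar=6}

Derivation:
Keep first 2 events (discard last 6):
  after event 1 (t=8: DEL foo): {}
  after event 2 (t=12: INC bar by 6): {bar=6}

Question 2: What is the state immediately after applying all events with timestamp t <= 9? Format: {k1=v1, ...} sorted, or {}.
Answer: {}

Derivation:
Apply events with t <= 9 (1 events):
  after event 1 (t=8: DEL foo): {}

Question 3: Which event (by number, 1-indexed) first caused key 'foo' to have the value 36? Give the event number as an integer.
Looking for first event where foo becomes 36:
  event 5: foo (absent) -> 36  <-- first match

Answer: 5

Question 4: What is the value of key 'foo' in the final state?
Answer: 36

Derivation:
Track key 'foo' through all 8 events:
  event 1 (t=8: DEL foo): foo (absent) -> (absent)
  event 2 (t=12: INC bar by 6): foo unchanged
  event 3 (t=21: DEL bar): foo unchanged
  event 4 (t=31: DEC bar by 12): foo unchanged
  event 5 (t=34: SET foo = 36): foo (absent) -> 36
  event 6 (t=42: SET baz = 37): foo unchanged
  event 7 (t=43: SET bar = -6): foo unchanged
  event 8 (t=48: SET bar = 25): foo unchanged
Final: foo = 36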